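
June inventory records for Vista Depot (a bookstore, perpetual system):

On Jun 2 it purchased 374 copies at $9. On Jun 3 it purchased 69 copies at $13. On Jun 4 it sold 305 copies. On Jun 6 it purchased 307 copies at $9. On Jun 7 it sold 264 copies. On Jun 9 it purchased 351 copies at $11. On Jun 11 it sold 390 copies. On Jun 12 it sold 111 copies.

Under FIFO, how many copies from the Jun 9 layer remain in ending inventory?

31

Jun 4, 305 sold [FIFO — oldest first]: 305 @ $9 = $2,745
Jun 7, 264 sold [FIFO — oldest first]: 69 @ $9 + 69 @ $13 + 126 @ $9 = $2,652
Jun 11, 390 sold [FIFO — oldest first]: 181 @ $9 + 209 @ $11 = $3,928
Jun 12, 111 sold [FIFO — oldest first]: 111 @ $11 = $1,221
Total COGS = $2,745 + $2,652 + $3,928 + $1,221 = $10,546
Ending inventory: 31 @ $11 = $341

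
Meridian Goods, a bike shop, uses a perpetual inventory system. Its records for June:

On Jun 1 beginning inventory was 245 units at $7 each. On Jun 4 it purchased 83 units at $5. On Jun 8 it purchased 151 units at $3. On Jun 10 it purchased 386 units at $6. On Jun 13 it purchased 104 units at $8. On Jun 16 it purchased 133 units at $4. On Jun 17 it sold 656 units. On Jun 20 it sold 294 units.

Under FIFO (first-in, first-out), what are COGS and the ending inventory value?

Jun 17, 656 sold [FIFO — oldest first]: 245 @ $7 + 83 @ $5 + 151 @ $3 + 177 @ $6 = $3,645
Jun 20, 294 sold [FIFO — oldest first]: 209 @ $6 + 85 @ $8 = $1,934
Total COGS = $3,645 + $1,934 = $5,579
Ending inventory: 19 @ $8 + 133 @ $4 = $684

COGS = $5,579; ending inventory = $684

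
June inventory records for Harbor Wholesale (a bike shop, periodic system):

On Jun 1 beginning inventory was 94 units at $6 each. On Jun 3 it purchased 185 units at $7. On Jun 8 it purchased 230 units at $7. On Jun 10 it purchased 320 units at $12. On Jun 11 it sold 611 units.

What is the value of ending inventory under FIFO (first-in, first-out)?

Ending inventory = $2,616

Jun 11, 611 sold [FIFO — oldest first]: 94 @ $6 + 185 @ $7 + 230 @ $7 + 102 @ $12 = $4,693
Ending inventory: 218 @ $12 = $2,616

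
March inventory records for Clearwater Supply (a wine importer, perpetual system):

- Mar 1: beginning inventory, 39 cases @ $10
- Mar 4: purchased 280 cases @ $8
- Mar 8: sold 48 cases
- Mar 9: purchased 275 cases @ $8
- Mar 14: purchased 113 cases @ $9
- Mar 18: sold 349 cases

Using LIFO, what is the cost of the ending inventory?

Mar 8, 48 sold [LIFO — newest first]: 48 @ $8 = $384
Mar 18, 349 sold [LIFO — newest first]: 113 @ $9 + 236 @ $8 = $2,905
Total COGS = $384 + $2,905 = $3,289
Ending inventory: 39 @ $10 + 232 @ $8 + 39 @ $8 = $2,558

Ending inventory = $2,558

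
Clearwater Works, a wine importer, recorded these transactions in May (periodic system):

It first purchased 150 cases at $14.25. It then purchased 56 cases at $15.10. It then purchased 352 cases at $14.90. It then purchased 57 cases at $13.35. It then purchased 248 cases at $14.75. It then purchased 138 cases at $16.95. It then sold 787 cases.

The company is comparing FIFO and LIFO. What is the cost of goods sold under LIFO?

COGS = $11,883.65

FIFO COGS: 150 @ $14.25 + 56 @ $15.10 + 352 @ $14.90 + 57 @ $13.35 + 172 @ $14.75 = $11,525.85
LIFO COGS: 138 @ $16.95 + 248 @ $14.75 + 57 @ $13.35 + 344 @ $14.90 = $11,883.65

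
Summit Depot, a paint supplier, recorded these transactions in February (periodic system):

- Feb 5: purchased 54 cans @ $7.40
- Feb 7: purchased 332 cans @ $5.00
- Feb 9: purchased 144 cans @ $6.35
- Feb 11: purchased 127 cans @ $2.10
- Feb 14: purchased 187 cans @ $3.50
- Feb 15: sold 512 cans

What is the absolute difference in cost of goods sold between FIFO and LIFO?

FIFO COGS: 54 @ $7.40 + 332 @ $5.00 + 126 @ $6.35 = $2,859.70
LIFO COGS: 187 @ $3.50 + 127 @ $2.10 + 144 @ $6.35 + 54 @ $5.00 = $2,105.60
Difference = |$2,859.70 − $2,105.60| = $754.10

$754.10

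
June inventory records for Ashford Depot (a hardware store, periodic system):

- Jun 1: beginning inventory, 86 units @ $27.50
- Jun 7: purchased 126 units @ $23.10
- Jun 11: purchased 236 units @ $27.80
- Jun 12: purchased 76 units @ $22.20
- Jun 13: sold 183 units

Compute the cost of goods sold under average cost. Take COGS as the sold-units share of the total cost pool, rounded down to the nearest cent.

Jun 13, sell 183: 183/524 × $13,523.60 → $4,722.93
Ending inventory (cost pool remaining) = $8,800.67

COGS = $4,722.93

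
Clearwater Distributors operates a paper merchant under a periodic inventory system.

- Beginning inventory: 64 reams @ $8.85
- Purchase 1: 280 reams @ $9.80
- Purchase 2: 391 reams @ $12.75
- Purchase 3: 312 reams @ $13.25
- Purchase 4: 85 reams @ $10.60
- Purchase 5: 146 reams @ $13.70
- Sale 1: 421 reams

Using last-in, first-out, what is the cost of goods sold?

Sale 1 (421) [LIFO — newest first]: 146 @ $13.70 + 85 @ $10.60 + 190 @ $13.25 = $5,418.70
Ending inventory: 64 @ $8.85 + 280 @ $9.80 + 391 @ $12.75 + 122 @ $13.25 = $9,912.15

COGS = $5,418.70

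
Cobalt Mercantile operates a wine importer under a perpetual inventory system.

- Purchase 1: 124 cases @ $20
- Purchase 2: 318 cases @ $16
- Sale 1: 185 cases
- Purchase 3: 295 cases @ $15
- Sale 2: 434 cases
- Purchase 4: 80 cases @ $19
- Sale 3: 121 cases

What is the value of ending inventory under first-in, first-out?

Sale 1 (185) [FIFO — oldest first]: 124 @ $20 + 61 @ $16 = $3,456
Sale 2 (434) [FIFO — oldest first]: 257 @ $16 + 177 @ $15 = $6,767
Sale 3 (121) [FIFO — oldest first]: 118 @ $15 + 3 @ $19 = $1,827
Total COGS = $3,456 + $6,767 + $1,827 = $12,050
Ending inventory: 77 @ $19 = $1,463

Ending inventory = $1,463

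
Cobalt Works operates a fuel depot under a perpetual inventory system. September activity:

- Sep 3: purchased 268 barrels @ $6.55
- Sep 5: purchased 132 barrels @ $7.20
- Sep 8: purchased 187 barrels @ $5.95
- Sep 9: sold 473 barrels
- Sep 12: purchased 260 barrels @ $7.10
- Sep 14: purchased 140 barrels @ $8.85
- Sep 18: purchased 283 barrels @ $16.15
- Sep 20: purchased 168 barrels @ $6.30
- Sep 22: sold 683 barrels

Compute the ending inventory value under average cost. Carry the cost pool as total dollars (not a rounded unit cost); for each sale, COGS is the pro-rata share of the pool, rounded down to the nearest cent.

After Sep 3: 268 on hand, pool $1,755.40 (≈ $6.5500 each)
After Sep 5: 400 on hand, pool $2,705.80 (≈ $6.7645 each)
After Sep 8: 587 on hand, pool $3,818.45 (≈ $6.5050 each)
Sep 9, sell 473: 473/587 × $3,818.45 → $3,076.87
After Sep 12: 374 on hand, pool $2,587.58 (≈ $6.9187 each)
After Sep 14: 514 on hand, pool $3,826.58 (≈ $7.4447 each)
After Sep 18: 797 on hand, pool $8,397.03 (≈ $10.5358 each)
After Sep 20: 965 on hand, pool $9,455.43 (≈ $9.7984 each)
Sep 22, sell 683: 683/965 × $9,455.43 → $6,692.28
Total COGS = $3,076.87 + $6,692.28 = $9,769.15
Ending inventory (cost pool remaining) = $2,763.15

Ending inventory = $2,763.15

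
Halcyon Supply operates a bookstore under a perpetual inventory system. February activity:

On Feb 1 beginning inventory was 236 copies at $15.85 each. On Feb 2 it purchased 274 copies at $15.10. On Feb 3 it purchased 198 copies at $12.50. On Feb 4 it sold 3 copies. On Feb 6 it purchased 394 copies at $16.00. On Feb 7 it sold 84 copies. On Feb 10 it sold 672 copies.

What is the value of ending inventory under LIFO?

Feb 4, 3 sold [LIFO — newest first]: 3 @ $12.50 = $37.50
Feb 7, 84 sold [LIFO — newest first]: 84 @ $16.00 = $1,344.00
Feb 10, 672 sold [LIFO — newest first]: 310 @ $16.00 + 195 @ $12.50 + 167 @ $15.10 = $9,919.20
Total COGS = $37.50 + $1,344.00 + $9,919.20 = $11,300.70
Ending inventory: 236 @ $15.85 + 107 @ $15.10 = $5,356.30

Ending inventory = $5,356.30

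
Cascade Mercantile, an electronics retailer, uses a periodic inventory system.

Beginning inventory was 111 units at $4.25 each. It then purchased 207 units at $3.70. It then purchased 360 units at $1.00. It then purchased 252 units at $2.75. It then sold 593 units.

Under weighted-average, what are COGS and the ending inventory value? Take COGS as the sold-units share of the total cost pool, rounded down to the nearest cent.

COGS = $1,460.59; ending inventory = $830.06

Sale 1, sell 593: 593/930 × $2,290.65 → $1,460.59
Ending inventory (cost pool remaining) = $830.06
Check: goods available $2,290.65 = COGS $1,460.59 + ending $830.06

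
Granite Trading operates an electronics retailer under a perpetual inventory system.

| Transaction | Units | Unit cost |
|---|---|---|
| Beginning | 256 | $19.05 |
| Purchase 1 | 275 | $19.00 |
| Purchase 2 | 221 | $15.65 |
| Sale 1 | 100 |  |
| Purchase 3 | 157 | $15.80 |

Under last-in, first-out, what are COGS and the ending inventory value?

Sale 1 (100) [LIFO — newest first]: 100 @ $15.65 = $1,565.00
Ending inventory: 256 @ $19.05 + 275 @ $19.00 + 121 @ $15.65 + 157 @ $15.80 = $14,476.05

COGS = $1,565.00; ending inventory = $14,476.05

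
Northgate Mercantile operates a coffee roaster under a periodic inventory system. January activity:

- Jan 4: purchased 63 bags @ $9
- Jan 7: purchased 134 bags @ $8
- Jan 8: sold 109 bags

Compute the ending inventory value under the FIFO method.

Ending inventory = $704

Jan 8, 109 sold [FIFO — oldest first]: 63 @ $9 + 46 @ $8 = $935
Ending inventory: 88 @ $8 = $704
Check: goods available $1,639 = COGS $935 + ending $704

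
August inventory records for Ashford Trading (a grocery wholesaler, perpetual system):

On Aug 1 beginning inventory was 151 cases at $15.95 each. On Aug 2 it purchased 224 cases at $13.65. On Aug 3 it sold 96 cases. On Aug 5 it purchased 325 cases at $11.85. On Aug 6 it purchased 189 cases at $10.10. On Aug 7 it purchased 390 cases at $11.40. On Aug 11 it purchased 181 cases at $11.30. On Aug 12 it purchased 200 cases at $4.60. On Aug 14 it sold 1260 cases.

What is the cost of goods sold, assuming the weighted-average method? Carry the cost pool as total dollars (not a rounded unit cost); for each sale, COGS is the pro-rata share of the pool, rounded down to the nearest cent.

After Aug 1: 151 on hand, pool $2,408.45 (≈ $15.9500 each)
After Aug 2: 375 on hand, pool $5,466.05 (≈ $14.5761 each)
Aug 3, sell 96: 96/375 × $5,466.05 → $1,399.30
After Aug 5: 604 on hand, pool $7,918.00 (≈ $13.1093 each)
After Aug 6: 793 on hand, pool $9,826.90 (≈ $12.3921 each)
After Aug 7: 1183 on hand, pool $14,272.90 (≈ $12.0650 each)
After Aug 11: 1364 on hand, pool $16,318.20 (≈ $11.9635 each)
After Aug 12: 1564 on hand, pool $17,238.20 (≈ $11.0219 each)
Aug 14, sell 1260: 1260/1564 × $17,238.20 → $13,887.55
Total COGS = $1,399.30 + $13,887.55 = $15,286.85
Ending inventory (cost pool remaining) = $3,350.65
Check: goods available $18,637.50 = COGS $15,286.85 + ending $3,350.65

COGS = $15,286.85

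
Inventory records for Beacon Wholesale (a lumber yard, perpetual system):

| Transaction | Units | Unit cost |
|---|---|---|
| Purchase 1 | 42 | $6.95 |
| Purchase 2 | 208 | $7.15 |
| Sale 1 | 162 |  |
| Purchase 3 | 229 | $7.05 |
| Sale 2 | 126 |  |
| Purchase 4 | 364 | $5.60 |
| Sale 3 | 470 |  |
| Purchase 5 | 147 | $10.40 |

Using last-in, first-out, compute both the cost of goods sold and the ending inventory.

Sale 1 (162) [LIFO — newest first]: 162 @ $7.15 = $1,158.30
Sale 2 (126) [LIFO — newest first]: 126 @ $7.05 = $888.30
Sale 3 (470) [LIFO — newest first]: 364 @ $5.60 + 103 @ $7.05 + 3 @ $7.15 = $2,786.00
Total COGS = $1,158.30 + $888.30 + $2,786.00 = $4,832.60
Ending inventory: 42 @ $6.95 + 43 @ $7.15 + 147 @ $10.40 = $2,128.15

COGS = $4,832.60; ending inventory = $2,128.15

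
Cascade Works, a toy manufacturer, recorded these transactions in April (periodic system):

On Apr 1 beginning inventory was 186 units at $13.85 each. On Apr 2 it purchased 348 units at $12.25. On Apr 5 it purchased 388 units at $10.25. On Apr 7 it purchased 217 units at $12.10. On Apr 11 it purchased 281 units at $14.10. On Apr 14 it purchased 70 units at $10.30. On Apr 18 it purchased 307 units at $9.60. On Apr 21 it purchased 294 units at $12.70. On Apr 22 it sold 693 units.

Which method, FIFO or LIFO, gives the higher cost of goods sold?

FIFO

FIFO COGS: 186 @ $13.85 + 348 @ $12.25 + 159 @ $10.25 = $8,468.85
LIFO COGS: 294 @ $12.70 + 307 @ $9.60 + 70 @ $10.30 + 22 @ $14.10 = $7,712.20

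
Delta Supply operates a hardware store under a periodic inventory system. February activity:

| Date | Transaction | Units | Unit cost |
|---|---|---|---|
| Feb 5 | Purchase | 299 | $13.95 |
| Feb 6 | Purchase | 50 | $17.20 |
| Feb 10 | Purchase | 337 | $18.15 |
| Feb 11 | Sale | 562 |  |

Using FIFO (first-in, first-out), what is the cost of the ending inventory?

Ending inventory = $2,250.60

Feb 11, 562 sold [FIFO — oldest first]: 299 @ $13.95 + 50 @ $17.20 + 213 @ $18.15 = $8,897.00
Ending inventory: 124 @ $18.15 = $2,250.60
Check: goods available $11,147.60 = COGS $8,897.00 + ending $2,250.60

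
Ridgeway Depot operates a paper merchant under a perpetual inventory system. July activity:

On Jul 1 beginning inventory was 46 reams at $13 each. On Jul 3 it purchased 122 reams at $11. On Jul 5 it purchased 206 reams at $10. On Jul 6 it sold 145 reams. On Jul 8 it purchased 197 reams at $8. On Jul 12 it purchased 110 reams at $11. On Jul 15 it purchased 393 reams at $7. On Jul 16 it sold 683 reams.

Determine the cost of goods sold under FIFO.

COGS = $7,815

Jul 6, 145 sold [FIFO — oldest first]: 46 @ $13 + 99 @ $11 = $1,687
Jul 16, 683 sold [FIFO — oldest first]: 23 @ $11 + 206 @ $10 + 197 @ $8 + 110 @ $11 + 147 @ $7 = $6,128
Total COGS = $1,687 + $6,128 = $7,815
Ending inventory: 246 @ $7 = $1,722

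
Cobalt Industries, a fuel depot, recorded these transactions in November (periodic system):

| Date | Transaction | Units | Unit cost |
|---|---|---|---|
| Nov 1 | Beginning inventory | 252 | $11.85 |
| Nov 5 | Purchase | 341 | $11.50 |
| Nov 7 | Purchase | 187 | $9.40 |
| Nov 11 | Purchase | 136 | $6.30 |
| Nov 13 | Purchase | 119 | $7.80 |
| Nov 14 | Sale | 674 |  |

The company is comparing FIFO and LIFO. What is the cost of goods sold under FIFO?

COGS = $7,669.10

FIFO COGS: 252 @ $11.85 + 341 @ $11.50 + 81 @ $9.40 = $7,669.10
LIFO COGS: 119 @ $7.80 + 136 @ $6.30 + 187 @ $9.40 + 232 @ $11.50 = $6,210.80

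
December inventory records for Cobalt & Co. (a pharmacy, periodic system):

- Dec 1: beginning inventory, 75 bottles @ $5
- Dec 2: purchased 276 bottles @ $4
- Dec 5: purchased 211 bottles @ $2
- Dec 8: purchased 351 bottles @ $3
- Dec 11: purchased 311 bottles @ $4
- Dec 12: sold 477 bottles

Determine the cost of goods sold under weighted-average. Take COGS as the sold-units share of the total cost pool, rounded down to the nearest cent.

Dec 12, sell 477: 477/1224 × $4,198.00 → $1,635.98
Ending inventory (cost pool remaining) = $2,562.02
Check: goods available $4,198.00 = COGS $1,635.98 + ending $2,562.02

COGS = $1,635.98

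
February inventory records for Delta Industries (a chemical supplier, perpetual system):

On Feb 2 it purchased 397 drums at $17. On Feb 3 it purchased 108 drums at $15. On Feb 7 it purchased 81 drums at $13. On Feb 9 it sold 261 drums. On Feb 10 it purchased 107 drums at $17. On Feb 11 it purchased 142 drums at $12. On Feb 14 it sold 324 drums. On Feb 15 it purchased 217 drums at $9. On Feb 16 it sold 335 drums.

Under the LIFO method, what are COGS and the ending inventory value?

COGS = $12,654; ending inventory = $2,244

Feb 9, 261 sold [LIFO — newest first]: 81 @ $13 + 108 @ $15 + 72 @ $17 = $3,897
Feb 14, 324 sold [LIFO — newest first]: 142 @ $12 + 107 @ $17 + 75 @ $17 = $4,798
Feb 16, 335 sold [LIFO — newest first]: 217 @ $9 + 118 @ $17 = $3,959
Total COGS = $3,897 + $4,798 + $3,959 = $12,654
Ending inventory: 132 @ $17 = $2,244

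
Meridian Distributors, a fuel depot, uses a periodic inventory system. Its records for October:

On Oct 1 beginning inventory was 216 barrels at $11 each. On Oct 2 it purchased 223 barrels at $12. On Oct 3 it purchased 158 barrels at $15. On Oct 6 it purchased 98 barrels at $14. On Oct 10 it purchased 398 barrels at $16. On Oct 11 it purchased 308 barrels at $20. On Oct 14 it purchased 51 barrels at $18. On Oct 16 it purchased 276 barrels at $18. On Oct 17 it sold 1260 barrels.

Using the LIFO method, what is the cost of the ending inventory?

Ending inventory = $5,487

Oct 17, 1260 sold [LIFO — newest first]: 276 @ $18 + 51 @ $18 + 308 @ $20 + 398 @ $16 + 98 @ $14 + 129 @ $15 = $21,721
Ending inventory: 216 @ $11 + 223 @ $12 + 29 @ $15 = $5,487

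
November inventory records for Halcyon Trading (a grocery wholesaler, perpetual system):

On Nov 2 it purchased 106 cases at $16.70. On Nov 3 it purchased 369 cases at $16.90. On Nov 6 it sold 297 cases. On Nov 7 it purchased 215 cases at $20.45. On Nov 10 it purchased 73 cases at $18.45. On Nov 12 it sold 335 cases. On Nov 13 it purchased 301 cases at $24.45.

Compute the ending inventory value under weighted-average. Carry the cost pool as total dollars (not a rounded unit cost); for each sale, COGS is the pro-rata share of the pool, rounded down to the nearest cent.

Ending inventory = $9,817.49

After Nov 2: 106 on hand, pool $1,770.20 (≈ $16.7000 each)
After Nov 3: 475 on hand, pool $8,006.30 (≈ $16.8554 each)
Nov 6, sell 297: 297/475 × $8,006.30 → $5,006.04
After Nov 7: 393 on hand, pool $7,397.01 (≈ $18.8219 each)
After Nov 10: 466 on hand, pool $8,743.86 (≈ $18.7636 each)
Nov 12, sell 335: 335/466 × $8,743.86 → $6,285.82
After Nov 13: 432 on hand, pool $9,817.49 (≈ $22.7257 each)
Total COGS = $5,006.04 + $6,285.82 = $11,291.86
Ending inventory (cost pool remaining) = $9,817.49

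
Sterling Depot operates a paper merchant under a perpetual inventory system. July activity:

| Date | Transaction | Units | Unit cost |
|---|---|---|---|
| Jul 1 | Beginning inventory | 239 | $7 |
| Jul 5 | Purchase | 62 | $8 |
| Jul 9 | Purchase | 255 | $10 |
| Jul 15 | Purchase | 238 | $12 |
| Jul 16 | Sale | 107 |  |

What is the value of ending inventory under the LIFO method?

Ending inventory = $6,291

Jul 16, 107 sold [LIFO — newest first]: 107 @ $12 = $1,284
Ending inventory: 239 @ $7 + 62 @ $8 + 255 @ $10 + 131 @ $12 = $6,291
Check: goods available $7,575 = COGS $1,284 + ending $6,291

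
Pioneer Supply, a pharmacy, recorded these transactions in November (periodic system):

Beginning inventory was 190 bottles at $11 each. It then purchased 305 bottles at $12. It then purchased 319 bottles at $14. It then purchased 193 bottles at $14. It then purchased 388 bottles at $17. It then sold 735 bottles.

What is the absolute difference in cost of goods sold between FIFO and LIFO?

FIFO COGS: 190 @ $11 + 305 @ $12 + 240 @ $14 = $9,110
LIFO COGS: 388 @ $17 + 193 @ $14 + 154 @ $14 = $11,454
Difference = |$9,110 − $11,454| = $2,344

$2,344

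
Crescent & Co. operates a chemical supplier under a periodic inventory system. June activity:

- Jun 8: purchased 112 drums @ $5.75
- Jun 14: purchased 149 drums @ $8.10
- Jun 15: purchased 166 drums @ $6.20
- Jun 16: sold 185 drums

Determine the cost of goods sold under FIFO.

Jun 16, 185 sold [FIFO — oldest first]: 112 @ $5.75 + 73 @ $8.10 = $1,235.30
Ending inventory: 76 @ $8.10 + 166 @ $6.20 = $1,644.80

COGS = $1,235.30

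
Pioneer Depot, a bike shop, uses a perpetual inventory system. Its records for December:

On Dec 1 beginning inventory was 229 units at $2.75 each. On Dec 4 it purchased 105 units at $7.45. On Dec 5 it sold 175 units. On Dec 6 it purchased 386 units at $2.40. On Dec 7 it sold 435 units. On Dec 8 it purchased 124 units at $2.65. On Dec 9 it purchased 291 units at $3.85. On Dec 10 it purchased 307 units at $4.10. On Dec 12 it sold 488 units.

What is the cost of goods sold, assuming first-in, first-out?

COGS = $3,644.90

Dec 5, 175 sold [FIFO — oldest first]: 175 @ $2.75 = $481.25
Dec 7, 435 sold [FIFO — oldest first]: 54 @ $2.75 + 105 @ $7.45 + 276 @ $2.40 = $1,593.15
Dec 12, 488 sold [FIFO — oldest first]: 110 @ $2.40 + 124 @ $2.65 + 254 @ $3.85 = $1,570.50
Total COGS = $481.25 + $1,593.15 + $1,570.50 = $3,644.90
Ending inventory: 37 @ $3.85 + 307 @ $4.10 = $1,401.15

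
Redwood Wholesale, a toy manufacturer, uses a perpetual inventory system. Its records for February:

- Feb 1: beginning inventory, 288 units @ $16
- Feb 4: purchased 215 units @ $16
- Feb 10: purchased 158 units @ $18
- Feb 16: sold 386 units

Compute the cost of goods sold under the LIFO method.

COGS = $6,492

Feb 16, 386 sold [LIFO — newest first]: 158 @ $18 + 215 @ $16 + 13 @ $16 = $6,492
Ending inventory: 275 @ $16 = $4,400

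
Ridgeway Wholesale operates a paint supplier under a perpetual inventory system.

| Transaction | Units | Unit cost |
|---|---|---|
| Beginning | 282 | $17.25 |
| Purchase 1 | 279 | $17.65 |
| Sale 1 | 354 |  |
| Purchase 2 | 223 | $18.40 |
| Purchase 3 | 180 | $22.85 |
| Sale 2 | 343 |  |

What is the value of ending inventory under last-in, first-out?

Sale 1 (354) [LIFO — newest first]: 279 @ $17.65 + 75 @ $17.25 = $6,218.10
Sale 2 (343) [LIFO — newest first]: 180 @ $22.85 + 163 @ $18.40 = $7,112.20
Total COGS = $6,218.10 + $7,112.20 = $13,330.30
Ending inventory: 207 @ $17.25 + 60 @ $18.40 = $4,674.75

Ending inventory = $4,674.75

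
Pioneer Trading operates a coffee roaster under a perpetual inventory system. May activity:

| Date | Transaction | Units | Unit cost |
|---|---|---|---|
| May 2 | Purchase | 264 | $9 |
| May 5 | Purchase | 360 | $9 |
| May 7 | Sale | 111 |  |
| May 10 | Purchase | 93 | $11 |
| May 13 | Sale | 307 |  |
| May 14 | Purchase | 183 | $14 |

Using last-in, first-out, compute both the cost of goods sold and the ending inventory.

COGS = $3,948; ending inventory = $5,253

May 7, 111 sold [LIFO — newest first]: 111 @ $9 = $999
May 13, 307 sold [LIFO — newest first]: 93 @ $11 + 214 @ $9 = $2,949
Total COGS = $999 + $2,949 = $3,948
Ending inventory: 264 @ $9 + 35 @ $9 + 183 @ $14 = $5,253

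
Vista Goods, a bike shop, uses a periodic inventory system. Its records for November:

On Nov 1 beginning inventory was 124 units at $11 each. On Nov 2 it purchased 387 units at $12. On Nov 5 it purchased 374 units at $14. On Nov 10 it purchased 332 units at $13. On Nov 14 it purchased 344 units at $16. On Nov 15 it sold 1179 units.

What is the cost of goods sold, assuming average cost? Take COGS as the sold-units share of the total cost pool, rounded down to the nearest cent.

Nov 15, sell 1179: 1179/1561 × $21,064.00 → $15,909.32
Ending inventory (cost pool remaining) = $5,154.68
Check: goods available $21,064.00 = COGS $15,909.32 + ending $5,154.68

COGS = $15,909.32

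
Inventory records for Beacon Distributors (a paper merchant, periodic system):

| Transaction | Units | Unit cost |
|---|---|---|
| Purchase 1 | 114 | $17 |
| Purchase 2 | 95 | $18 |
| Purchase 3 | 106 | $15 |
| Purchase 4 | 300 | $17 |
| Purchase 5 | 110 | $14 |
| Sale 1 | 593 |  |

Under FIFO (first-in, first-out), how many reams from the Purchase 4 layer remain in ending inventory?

Sale 1 (593) [FIFO — oldest first]: 114 @ $17 + 95 @ $18 + 106 @ $15 + 278 @ $17 = $9,964
Ending inventory: 22 @ $17 + 110 @ $14 = $1,914
Check: goods available $11,878 = COGS $9,964 + ending $1,914

22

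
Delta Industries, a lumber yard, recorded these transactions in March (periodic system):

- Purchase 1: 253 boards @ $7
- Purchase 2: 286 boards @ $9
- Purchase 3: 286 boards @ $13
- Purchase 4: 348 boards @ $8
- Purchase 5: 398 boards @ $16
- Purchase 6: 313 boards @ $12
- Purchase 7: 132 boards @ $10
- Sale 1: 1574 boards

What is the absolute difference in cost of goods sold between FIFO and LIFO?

FIFO COGS: 253 @ $7 + 286 @ $9 + 286 @ $13 + 348 @ $8 + 398 @ $16 + 3 @ $12 = $17,251
LIFO COGS: 132 @ $10 + 313 @ $12 + 398 @ $16 + 348 @ $8 + 286 @ $13 + 97 @ $9 = $18,819
Difference = |$17,251 − $18,819| = $1,568

$1,568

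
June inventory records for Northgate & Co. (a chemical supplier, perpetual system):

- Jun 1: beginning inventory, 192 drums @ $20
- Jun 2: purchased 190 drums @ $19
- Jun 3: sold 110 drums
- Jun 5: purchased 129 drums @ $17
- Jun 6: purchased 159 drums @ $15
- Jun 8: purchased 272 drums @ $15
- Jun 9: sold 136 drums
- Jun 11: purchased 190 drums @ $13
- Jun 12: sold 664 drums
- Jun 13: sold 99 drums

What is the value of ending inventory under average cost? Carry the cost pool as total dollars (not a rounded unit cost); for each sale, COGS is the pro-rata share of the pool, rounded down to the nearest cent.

Ending inventory = $1,964.45

After Jun 1: 192 on hand, pool $3,840.00 (≈ $20.0000 each)
After Jun 2: 382 on hand, pool $7,450.00 (≈ $19.5026 each)
Jun 3, sell 110: 110/382 × $7,450.00 → $2,145.28
After Jun 5: 401 on hand, pool $7,497.72 (≈ $18.6976 each)
After Jun 6: 560 on hand, pool $9,882.72 (≈ $17.6477 each)
After Jun 8: 832 on hand, pool $13,962.72 (≈ $16.7821 each)
Jun 9, sell 136: 136/832 × $13,962.72 → $2,282.36
After Jun 11: 886 on hand, pool $14,150.36 (≈ $15.9711 each)
Jun 12, sell 664: 664/886 × $14,150.36 → $10,604.78
Jun 13, sell 99: 99/222 × $3,545.58 → $1,581.13
Total COGS = $2,145.28 + $2,282.36 + $10,604.78 + $1,581.13 = $16,613.55
Ending inventory (cost pool remaining) = $1,964.45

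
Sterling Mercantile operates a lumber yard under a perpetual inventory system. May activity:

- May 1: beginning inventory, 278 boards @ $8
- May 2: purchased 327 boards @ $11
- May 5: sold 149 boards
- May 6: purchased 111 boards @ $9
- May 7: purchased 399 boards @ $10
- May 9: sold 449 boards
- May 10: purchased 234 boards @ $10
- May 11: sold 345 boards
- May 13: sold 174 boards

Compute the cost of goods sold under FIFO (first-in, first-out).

May 5, 149 sold [FIFO — oldest first]: 149 @ $8 = $1,192
May 9, 449 sold [FIFO — oldest first]: 129 @ $8 + 320 @ $11 = $4,552
May 11, 345 sold [FIFO — oldest first]: 7 @ $11 + 111 @ $9 + 227 @ $10 = $3,346
May 13, 174 sold [FIFO — oldest first]: 172 @ $10 + 2 @ $10 = $1,740
Total COGS = $1,192 + $4,552 + $3,346 + $1,740 = $10,830
Ending inventory: 232 @ $10 = $2,320
Check: goods available $13,150 = COGS $10,830 + ending $2,320

COGS = $10,830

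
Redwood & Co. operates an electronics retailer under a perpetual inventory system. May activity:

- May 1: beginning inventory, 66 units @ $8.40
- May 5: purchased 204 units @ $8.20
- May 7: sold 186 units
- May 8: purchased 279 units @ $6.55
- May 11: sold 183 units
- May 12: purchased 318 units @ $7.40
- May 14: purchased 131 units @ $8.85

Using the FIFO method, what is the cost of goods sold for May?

May 7, 186 sold [FIFO — oldest first]: 66 @ $8.40 + 120 @ $8.20 = $1,538.40
May 11, 183 sold [FIFO — oldest first]: 84 @ $8.20 + 99 @ $6.55 = $1,337.25
Total COGS = $1,538.40 + $1,337.25 = $2,875.65
Ending inventory: 180 @ $6.55 + 318 @ $7.40 + 131 @ $8.85 = $4,691.55
Check: goods available $7,567.20 = COGS $2,875.65 + ending $4,691.55

COGS = $2,875.65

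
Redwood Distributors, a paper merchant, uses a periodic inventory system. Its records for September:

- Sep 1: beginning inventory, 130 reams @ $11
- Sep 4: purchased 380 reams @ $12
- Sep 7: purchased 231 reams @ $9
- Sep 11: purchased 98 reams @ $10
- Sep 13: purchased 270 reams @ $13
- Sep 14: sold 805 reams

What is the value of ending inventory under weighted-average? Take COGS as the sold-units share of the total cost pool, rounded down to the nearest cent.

Ending inventory = $3,442.69

Sep 14, sell 805: 805/1109 × $12,559.00 → $9,116.31
Ending inventory (cost pool remaining) = $3,442.69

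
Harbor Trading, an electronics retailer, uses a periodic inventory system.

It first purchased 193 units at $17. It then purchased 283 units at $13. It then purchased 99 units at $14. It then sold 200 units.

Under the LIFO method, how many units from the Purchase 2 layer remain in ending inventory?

Sale 1 (200) [LIFO — newest first]: 99 @ $14 + 101 @ $13 = $2,699
Ending inventory: 193 @ $17 + 182 @ $13 = $5,647

182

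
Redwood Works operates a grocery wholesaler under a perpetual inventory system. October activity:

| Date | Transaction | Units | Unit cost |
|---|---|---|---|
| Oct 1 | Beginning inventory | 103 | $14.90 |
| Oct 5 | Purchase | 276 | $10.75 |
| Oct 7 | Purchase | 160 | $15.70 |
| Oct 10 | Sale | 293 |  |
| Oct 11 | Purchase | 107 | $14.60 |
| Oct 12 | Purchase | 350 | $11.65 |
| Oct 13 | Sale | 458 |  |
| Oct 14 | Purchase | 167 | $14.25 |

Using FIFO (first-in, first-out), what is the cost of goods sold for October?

Oct 10, 293 sold [FIFO — oldest first]: 103 @ $14.90 + 190 @ $10.75 = $3,577.20
Oct 13, 458 sold [FIFO — oldest first]: 86 @ $10.75 + 160 @ $15.70 + 107 @ $14.60 + 105 @ $11.65 = $6,221.95
Total COGS = $3,577.20 + $6,221.95 = $9,799.15
Ending inventory: 245 @ $11.65 + 167 @ $14.25 = $5,234.00

COGS = $9,799.15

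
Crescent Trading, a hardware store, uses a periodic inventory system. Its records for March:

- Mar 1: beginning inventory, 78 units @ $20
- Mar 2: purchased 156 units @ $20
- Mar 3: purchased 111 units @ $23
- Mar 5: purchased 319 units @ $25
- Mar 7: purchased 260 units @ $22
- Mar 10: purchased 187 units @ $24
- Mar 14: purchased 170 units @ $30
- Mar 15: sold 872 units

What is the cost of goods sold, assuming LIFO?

Mar 15, 872 sold [LIFO — newest first]: 170 @ $30 + 187 @ $24 + 260 @ $22 + 255 @ $25 = $21,683
Ending inventory: 78 @ $20 + 156 @ $20 + 111 @ $23 + 64 @ $25 = $8,833

COGS = $21,683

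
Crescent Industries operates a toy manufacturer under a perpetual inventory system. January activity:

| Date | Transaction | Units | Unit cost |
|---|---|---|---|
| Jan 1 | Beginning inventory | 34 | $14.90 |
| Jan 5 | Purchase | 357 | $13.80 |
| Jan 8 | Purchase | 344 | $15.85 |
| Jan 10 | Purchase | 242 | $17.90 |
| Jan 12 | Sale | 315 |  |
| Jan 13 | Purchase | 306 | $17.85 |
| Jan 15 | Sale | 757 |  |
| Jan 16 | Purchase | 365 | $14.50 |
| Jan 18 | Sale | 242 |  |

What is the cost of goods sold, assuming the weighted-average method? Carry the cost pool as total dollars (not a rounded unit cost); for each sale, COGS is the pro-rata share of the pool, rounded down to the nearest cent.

After Jan 1: 34 on hand, pool $506.60 (≈ $14.9000 each)
After Jan 5: 391 on hand, pool $5,433.20 (≈ $13.8957 each)
After Jan 8: 735 on hand, pool $10,885.60 (≈ $14.8103 each)
After Jan 10: 977 on hand, pool $15,217.40 (≈ $15.5756 each)
Jan 12, sell 315: 315/977 × $15,217.40 → $4,906.32
After Jan 13: 968 on hand, pool $15,773.18 (≈ $16.2946 each)
Jan 15, sell 757: 757/968 × $15,773.18 → $12,335.01
After Jan 16: 576 on hand, pool $8,730.67 (≈ $15.1574 each)
Jan 18, sell 242: 242/576 × $8,730.67 → $3,668.09
Total COGS = $4,906.32 + $12,335.01 + $3,668.09 = $20,909.42
Ending inventory (cost pool remaining) = $5,062.58

COGS = $20,909.42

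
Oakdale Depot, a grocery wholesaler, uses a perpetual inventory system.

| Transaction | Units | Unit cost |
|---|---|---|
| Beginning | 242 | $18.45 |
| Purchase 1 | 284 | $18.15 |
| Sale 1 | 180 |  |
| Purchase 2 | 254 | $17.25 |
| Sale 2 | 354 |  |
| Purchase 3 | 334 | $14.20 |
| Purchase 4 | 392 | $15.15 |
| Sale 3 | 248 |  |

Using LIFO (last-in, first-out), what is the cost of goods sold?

COGS = $13,220.70

Sale 1 (180) [LIFO — newest first]: 180 @ $18.15 = $3,267.00
Sale 2 (354) [LIFO — newest first]: 254 @ $17.25 + 100 @ $18.15 = $6,196.50
Sale 3 (248) [LIFO — newest first]: 248 @ $15.15 = $3,757.20
Total COGS = $3,267.00 + $6,196.50 + $3,757.20 = $13,220.70
Ending inventory: 242 @ $18.45 + 4 @ $18.15 + 334 @ $14.20 + 144 @ $15.15 = $11,461.90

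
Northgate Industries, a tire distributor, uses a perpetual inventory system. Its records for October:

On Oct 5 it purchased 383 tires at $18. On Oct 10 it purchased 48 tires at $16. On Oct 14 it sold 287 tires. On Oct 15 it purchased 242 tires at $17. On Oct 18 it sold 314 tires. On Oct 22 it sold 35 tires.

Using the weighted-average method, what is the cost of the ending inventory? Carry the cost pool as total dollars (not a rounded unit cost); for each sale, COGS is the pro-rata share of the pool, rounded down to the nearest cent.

After Oct 5: 383 on hand, pool $6,894.00 (≈ $18.0000 each)
After Oct 10: 431 on hand, pool $7,662.00 (≈ $17.7773 each)
Oct 14, sell 287: 287/431 × $7,662.00 → $5,102.07
After Oct 15: 386 on hand, pool $6,673.93 (≈ $17.2900 each)
Oct 18, sell 314: 314/386 × $6,673.93 → $5,429.05
Oct 22, sell 35: 35/72 × $1,244.88 → $605.15
Total COGS = $5,102.07 + $5,429.05 + $605.15 = $11,136.27
Ending inventory (cost pool remaining) = $639.73

Ending inventory = $639.73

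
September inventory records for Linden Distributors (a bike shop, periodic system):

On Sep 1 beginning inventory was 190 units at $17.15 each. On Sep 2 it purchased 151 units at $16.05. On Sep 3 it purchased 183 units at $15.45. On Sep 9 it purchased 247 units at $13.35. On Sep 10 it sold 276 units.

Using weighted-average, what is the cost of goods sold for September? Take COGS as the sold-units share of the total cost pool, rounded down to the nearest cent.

COGS = $4,226.57

Sep 10, sell 276: 276/771 × $11,806.85 → $4,226.57
Ending inventory (cost pool remaining) = $7,580.28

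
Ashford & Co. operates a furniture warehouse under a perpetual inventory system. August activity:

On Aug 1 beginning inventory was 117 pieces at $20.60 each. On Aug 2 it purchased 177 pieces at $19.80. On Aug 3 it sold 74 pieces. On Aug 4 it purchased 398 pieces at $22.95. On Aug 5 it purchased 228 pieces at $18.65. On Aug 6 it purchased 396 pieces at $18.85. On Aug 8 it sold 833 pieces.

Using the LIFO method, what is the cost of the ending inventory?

Aug 3, 74 sold [LIFO — newest first]: 74 @ $19.80 = $1,465.20
Aug 8, 833 sold [LIFO — newest first]: 396 @ $18.85 + 228 @ $18.65 + 209 @ $22.95 = $16,513.35
Total COGS = $1,465.20 + $16,513.35 = $17,978.55
Ending inventory: 117 @ $20.60 + 103 @ $19.80 + 189 @ $22.95 = $8,787.15

Ending inventory = $8,787.15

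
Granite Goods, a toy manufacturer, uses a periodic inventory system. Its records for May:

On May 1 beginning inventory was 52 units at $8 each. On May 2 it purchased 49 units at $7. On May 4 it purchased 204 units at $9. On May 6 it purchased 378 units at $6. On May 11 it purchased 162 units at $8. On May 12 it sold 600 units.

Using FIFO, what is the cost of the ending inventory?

May 12, 600 sold [FIFO — oldest first]: 52 @ $8 + 49 @ $7 + 204 @ $9 + 295 @ $6 = $4,365
Ending inventory: 83 @ $6 + 162 @ $8 = $1,794
Check: goods available $6,159 = COGS $4,365 + ending $1,794

Ending inventory = $1,794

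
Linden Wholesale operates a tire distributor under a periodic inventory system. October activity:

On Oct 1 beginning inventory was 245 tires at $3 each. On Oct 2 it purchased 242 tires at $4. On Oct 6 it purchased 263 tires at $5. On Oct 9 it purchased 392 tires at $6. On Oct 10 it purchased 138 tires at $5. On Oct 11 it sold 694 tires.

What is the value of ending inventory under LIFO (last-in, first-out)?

Oct 11, 694 sold [LIFO — newest first]: 138 @ $5 + 392 @ $6 + 164 @ $5 = $3,862
Ending inventory: 245 @ $3 + 242 @ $4 + 99 @ $5 = $2,198

Ending inventory = $2,198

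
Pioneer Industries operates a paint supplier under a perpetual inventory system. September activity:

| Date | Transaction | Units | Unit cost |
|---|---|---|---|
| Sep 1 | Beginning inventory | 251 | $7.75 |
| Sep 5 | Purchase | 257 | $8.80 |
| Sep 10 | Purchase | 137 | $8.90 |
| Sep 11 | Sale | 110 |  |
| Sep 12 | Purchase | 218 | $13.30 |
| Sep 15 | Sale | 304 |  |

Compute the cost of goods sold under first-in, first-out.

Sep 11, 110 sold [FIFO — oldest first]: 110 @ $7.75 = $852.50
Sep 15, 304 sold [FIFO — oldest first]: 141 @ $7.75 + 163 @ $8.80 = $2,527.15
Total COGS = $852.50 + $2,527.15 = $3,379.65
Ending inventory: 94 @ $8.80 + 137 @ $8.90 + 218 @ $13.30 = $4,945.90

COGS = $3,379.65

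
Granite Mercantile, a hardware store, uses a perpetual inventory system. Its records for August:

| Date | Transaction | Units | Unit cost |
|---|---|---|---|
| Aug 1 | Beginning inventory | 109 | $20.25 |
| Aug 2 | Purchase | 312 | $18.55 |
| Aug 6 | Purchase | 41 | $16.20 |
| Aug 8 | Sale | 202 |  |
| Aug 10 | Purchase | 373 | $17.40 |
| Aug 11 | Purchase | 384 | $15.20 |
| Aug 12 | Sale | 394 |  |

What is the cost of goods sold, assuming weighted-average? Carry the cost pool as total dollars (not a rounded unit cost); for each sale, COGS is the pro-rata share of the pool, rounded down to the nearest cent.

COGS = $10,449.53

After Aug 1: 109 on hand, pool $2,207.25 (≈ $20.2500 each)
After Aug 2: 421 on hand, pool $7,994.85 (≈ $18.9901 each)
After Aug 6: 462 on hand, pool $8,659.05 (≈ $18.7425 each)
Aug 8, sell 202: 202/462 × $8,659.05 → $3,785.99
After Aug 10: 633 on hand, pool $11,363.26 (≈ $17.9514 each)
After Aug 11: 1017 on hand, pool $17,200.06 (≈ $16.9125 each)
Aug 12, sell 394: 394/1017 × $17,200.06 → $6,663.54
Total COGS = $3,785.99 + $6,663.54 = $10,449.53
Ending inventory (cost pool remaining) = $10,536.52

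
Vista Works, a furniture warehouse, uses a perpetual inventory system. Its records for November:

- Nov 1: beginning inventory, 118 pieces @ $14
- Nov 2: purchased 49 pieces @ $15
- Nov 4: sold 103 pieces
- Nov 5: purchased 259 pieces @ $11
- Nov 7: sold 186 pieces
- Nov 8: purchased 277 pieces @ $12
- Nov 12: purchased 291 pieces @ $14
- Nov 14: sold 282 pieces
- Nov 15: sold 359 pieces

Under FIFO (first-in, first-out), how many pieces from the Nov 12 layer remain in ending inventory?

Nov 4, 103 sold [FIFO — oldest first]: 103 @ $14 = $1,442
Nov 7, 186 sold [FIFO — oldest first]: 15 @ $14 + 49 @ $15 + 122 @ $11 = $2,287
Nov 14, 282 sold [FIFO — oldest first]: 137 @ $11 + 145 @ $12 = $3,247
Nov 15, 359 sold [FIFO — oldest first]: 132 @ $12 + 227 @ $14 = $4,762
Total COGS = $1,442 + $2,287 + $3,247 + $4,762 = $11,738
Ending inventory: 64 @ $14 = $896

64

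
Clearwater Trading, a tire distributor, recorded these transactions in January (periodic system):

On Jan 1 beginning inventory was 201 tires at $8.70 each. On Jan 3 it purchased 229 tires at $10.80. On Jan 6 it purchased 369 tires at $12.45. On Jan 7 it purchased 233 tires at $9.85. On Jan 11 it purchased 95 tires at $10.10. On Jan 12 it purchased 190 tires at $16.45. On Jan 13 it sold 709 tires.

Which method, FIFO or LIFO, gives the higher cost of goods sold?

LIFO

FIFO COGS: 201 @ $8.70 + 229 @ $10.80 + 279 @ $12.45 = $7,695.45
LIFO COGS: 190 @ $16.45 + 95 @ $10.10 + 233 @ $9.85 + 191 @ $12.45 = $8,758.00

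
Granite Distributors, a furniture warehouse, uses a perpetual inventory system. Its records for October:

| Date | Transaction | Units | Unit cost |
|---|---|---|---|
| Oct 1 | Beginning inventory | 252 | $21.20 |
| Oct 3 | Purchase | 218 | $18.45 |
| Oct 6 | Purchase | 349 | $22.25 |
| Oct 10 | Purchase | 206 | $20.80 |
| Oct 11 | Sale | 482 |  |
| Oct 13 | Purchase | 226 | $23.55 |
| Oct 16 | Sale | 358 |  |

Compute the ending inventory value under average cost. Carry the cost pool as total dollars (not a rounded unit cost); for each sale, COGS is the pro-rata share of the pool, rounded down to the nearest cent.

Ending inventory = $8,907.74

After Oct 1: 252 on hand, pool $5,342.40 (≈ $21.2000 each)
After Oct 3: 470 on hand, pool $9,364.50 (≈ $19.9245 each)
After Oct 6: 819 on hand, pool $17,129.75 (≈ $20.9154 each)
After Oct 10: 1025 on hand, pool $21,414.55 (≈ $20.8922 each)
Oct 11, sell 482: 482/1025 × $21,414.55 → $10,070.06
After Oct 13: 769 on hand, pool $16,666.79 (≈ $21.6733 each)
Oct 16, sell 358: 358/769 × $16,666.79 → $7,759.05
Total COGS = $10,070.06 + $7,759.05 = $17,829.11
Ending inventory (cost pool remaining) = $8,907.74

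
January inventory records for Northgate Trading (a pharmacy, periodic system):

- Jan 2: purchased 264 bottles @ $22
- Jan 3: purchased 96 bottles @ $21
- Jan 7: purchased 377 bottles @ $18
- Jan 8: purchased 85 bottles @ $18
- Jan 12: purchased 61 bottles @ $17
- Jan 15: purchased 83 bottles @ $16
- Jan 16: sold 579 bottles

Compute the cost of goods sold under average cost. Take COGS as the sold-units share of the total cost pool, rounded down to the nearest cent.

COGS = $11,091.50

Jan 16, sell 579: 579/966 × $18,505.00 → $11,091.50
Ending inventory (cost pool remaining) = $7,413.50
Check: goods available $18,505.00 = COGS $11,091.50 + ending $7,413.50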